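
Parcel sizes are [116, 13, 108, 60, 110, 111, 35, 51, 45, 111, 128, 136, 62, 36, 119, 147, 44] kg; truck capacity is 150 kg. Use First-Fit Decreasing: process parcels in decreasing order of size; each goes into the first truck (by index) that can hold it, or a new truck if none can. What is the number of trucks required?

11 trucks

Sorted descending: 147, 136, 128, 119, 116, 111, 111, 110, 108, 62, 60, 51, 45, 44, 36, 35, 13.
truck 1: place 147 kg, 3 kg left
truck 2: place 136 kg, 14 kg left
truck 3: place 128 kg, 22 kg left
truck 4: place 119 kg, 31 kg left
truck 5: place 116 kg, 34 kg left
truck 6: place 111 kg, 39 kg left
truck 7: place 111 kg, 39 kg left
truck 8: place 110 kg, 40 kg left
truck 9: place 108 kg, 42 kg left
truck 10: place 62 kg, 88 kg left
truck 10: place 60 kg, 28 kg left
truck 11: place 51 kg, 99 kg left
truck 11: place 45 kg, 54 kg left
truck 11: place 44 kg, 10 kg left
truck 6: place 36 kg, 3 kg left
truck 7: place 35 kg, 4 kg left
truck 2: place 13 kg, 1 kg left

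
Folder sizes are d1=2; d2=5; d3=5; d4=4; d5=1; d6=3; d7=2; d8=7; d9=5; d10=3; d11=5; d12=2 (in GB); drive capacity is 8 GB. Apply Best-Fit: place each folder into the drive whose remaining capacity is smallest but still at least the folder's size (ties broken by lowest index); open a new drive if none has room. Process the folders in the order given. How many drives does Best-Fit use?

Put d1 (2 GB) in drive 1; 6 GB remain.
Put d2 (5 GB) in drive 1; 1 GB remain.
Put d3 (5 GB) in drive 2; 3 GB remain.
Put d4 (4 GB) in drive 3; 4 GB remain.
Put d5 (1 GB) in drive 1; 0 GB remain.
Put d6 (3 GB) in drive 2; 0 GB remain.
Put d7 (2 GB) in drive 3; 2 GB remain.
Put d8 (7 GB) in drive 4; 1 GB remain.
Put d9 (5 GB) in drive 5; 3 GB remain.
Put d10 (3 GB) in drive 5; 0 GB remain.
Put d11 (5 GB) in drive 6; 3 GB remain.
Put d12 (2 GB) in drive 3; 0 GB remain.

6 drives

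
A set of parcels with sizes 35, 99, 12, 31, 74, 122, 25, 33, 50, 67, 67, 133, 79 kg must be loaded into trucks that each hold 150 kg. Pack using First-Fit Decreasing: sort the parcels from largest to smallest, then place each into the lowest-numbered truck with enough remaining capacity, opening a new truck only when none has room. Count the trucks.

Sorted descending: 133, 122, 99, 79, 74, 67, 67, 50, 35, 33, 31, 25, 12.
Put 133 kg in truck 1; 17 kg remain.
Put 122 kg in truck 2; 28 kg remain.
Put 99 kg in truck 3; 51 kg remain.
Put 79 kg in truck 4; 71 kg remain.
Put 74 kg in truck 5; 76 kg remain.
Put 67 kg in truck 4; 4 kg remain.
Put 67 kg in truck 5; 9 kg remain.
Put 50 kg in truck 3; 1 kg remain.
Put 35 kg in truck 6; 115 kg remain.
Put 33 kg in truck 6; 82 kg remain.
Put 31 kg in truck 6; 51 kg remain.
Put 25 kg in truck 2; 3 kg remain.
Put 12 kg in truck 1; 5 kg remain.
Final trucks: [133,12] [122,25] [99,50] [79,67] [74,67] [35,33,31].

6 trucks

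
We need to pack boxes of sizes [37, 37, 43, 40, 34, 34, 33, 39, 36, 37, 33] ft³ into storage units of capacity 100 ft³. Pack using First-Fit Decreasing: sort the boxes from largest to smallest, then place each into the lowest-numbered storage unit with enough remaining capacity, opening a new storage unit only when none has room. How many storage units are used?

Sorted descending: 43, 40, 39, 37, 37, 37, 36, 34, 34, 33, 33.
Put 43 ft³ in storage unit 1; 57 ft³ remain.
Put 40 ft³ in storage unit 1; 17 ft³ remain.
Put 39 ft³ in storage unit 2; 61 ft³ remain.
Put 37 ft³ in storage unit 2; 24 ft³ remain.
Put 37 ft³ in storage unit 3; 63 ft³ remain.
Put 37 ft³ in storage unit 3; 26 ft³ remain.
Put 36 ft³ in storage unit 4; 64 ft³ remain.
Put 34 ft³ in storage unit 4; 30 ft³ remain.
Put 34 ft³ in storage unit 5; 66 ft³ remain.
Put 33 ft³ in storage unit 5; 33 ft³ remain.
Put 33 ft³ in storage unit 5; 0 ft³ remain.

5 storage units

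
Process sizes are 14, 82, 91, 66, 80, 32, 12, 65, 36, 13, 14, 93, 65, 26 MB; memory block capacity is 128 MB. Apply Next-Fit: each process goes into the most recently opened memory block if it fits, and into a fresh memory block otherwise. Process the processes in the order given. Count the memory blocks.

7 memory blocks

14 MB → memory block 1 (remaining 114 MB)
82 MB → memory block 1 (remaining 32 MB)
91 MB → memory block 2 (remaining 37 MB)
66 MB → memory block 3 (remaining 62 MB)
80 MB → memory block 4 (remaining 48 MB)
32 MB → memory block 4 (remaining 16 MB)
12 MB → memory block 4 (remaining 4 MB)
65 MB → memory block 5 (remaining 63 MB)
36 MB → memory block 5 (remaining 27 MB)
13 MB → memory block 5 (remaining 14 MB)
14 MB → memory block 5 (remaining 0 MB)
93 MB → memory block 6 (remaining 35 MB)
65 MB → memory block 7 (remaining 63 MB)
26 MB → memory block 7 (remaining 37 MB)
Final memory blocks: [14,82] [91] [66] [80,32,12] [65,36,13,14] [93] [65,26].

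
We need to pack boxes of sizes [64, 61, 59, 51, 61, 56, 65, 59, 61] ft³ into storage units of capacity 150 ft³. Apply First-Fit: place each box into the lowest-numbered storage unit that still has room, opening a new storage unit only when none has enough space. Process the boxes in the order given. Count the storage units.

Put 64 ft³ in storage unit 1; 86 ft³ remain.
Put 61 ft³ in storage unit 1; 25 ft³ remain.
Put 59 ft³ in storage unit 2; 91 ft³ remain.
Put 51 ft³ in storage unit 2; 40 ft³ remain.
Put 61 ft³ in storage unit 3; 89 ft³ remain.
Put 56 ft³ in storage unit 3; 33 ft³ remain.
Put 65 ft³ in storage unit 4; 85 ft³ remain.
Put 59 ft³ in storage unit 4; 26 ft³ remain.
Put 61 ft³ in storage unit 5; 89 ft³ remain.

5 storage units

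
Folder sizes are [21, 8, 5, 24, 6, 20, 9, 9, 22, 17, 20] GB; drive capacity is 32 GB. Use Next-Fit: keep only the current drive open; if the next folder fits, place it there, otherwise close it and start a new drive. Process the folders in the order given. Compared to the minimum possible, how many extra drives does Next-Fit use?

1

Next-Fit: [21,8] [5,24] [6,20] [9,9] [22] [17] [20] → 7 drives.
Total size 161 GB; any packing needs at least ⌈161/32⌉ = 6 drives.
An optimal packing achieves that bound: [24,8] [22,9] [21,9] [20,6,5] [20] [17] → 6 drives.
Excess: 7 − 6 = 1.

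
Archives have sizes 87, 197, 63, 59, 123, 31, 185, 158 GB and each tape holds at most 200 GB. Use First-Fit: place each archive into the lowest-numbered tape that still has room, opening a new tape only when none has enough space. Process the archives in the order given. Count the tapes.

87 GB → tape 1 (remaining 113 GB)
197 GB → tape 2 (remaining 3 GB)
63 GB → tape 1 (remaining 50 GB)
59 GB → tape 3 (remaining 141 GB)
123 GB → tape 3 (remaining 18 GB)
31 GB → tape 1 (remaining 19 GB)
185 GB → tape 4 (remaining 15 GB)
158 GB → tape 5 (remaining 42 GB)

5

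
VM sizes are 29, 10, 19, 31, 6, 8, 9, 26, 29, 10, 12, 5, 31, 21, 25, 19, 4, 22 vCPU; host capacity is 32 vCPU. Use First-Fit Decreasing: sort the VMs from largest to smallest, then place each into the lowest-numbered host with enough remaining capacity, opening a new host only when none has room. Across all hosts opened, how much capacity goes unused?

36

Sorted descending: 31, 31, 29, 29, 26, 25, 22, 21, 19, 19, 12, 10, 10, 9, 8, 6, 5, 4.
31 vCPU → host 1 (remaining 1 vCPU)
31 vCPU → host 2 (remaining 1 vCPU)
29 vCPU → host 3 (remaining 3 vCPU)
29 vCPU → host 4 (remaining 3 vCPU)
26 vCPU → host 5 (remaining 6 vCPU)
25 vCPU → host 6 (remaining 7 vCPU)
22 vCPU → host 7 (remaining 10 vCPU)
21 vCPU → host 8 (remaining 11 vCPU)
19 vCPU → host 9 (remaining 13 vCPU)
19 vCPU → host 10 (remaining 13 vCPU)
12 vCPU → host 9 (remaining 1 vCPU)
10 vCPU → host 7 (remaining 0 vCPU)
10 vCPU → host 8 (remaining 1 vCPU)
9 vCPU → host 10 (remaining 4 vCPU)
8 vCPU → host 11 (remaining 24 vCPU)
6 vCPU → host 5 (remaining 0 vCPU)
5 vCPU → host 6 (remaining 2 vCPU)
4 vCPU → host 10 (remaining 0 vCPU)
11 hosts × 32 vCPU = 352 vCPU; used 316 vCPU; unused 36 vCPU.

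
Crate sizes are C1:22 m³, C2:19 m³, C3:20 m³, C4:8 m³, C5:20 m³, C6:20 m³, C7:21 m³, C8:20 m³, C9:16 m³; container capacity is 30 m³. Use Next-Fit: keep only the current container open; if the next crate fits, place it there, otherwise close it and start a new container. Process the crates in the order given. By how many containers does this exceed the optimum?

Next-Fit: [22] [19] [20,8] [20] [20] [21] [20] [16] → 8 containers.
8 crates exceed 15 m³ (half the capacity), and no two of those can share a container, so at least 8 containers are needed.
So 8 is already optimal.

0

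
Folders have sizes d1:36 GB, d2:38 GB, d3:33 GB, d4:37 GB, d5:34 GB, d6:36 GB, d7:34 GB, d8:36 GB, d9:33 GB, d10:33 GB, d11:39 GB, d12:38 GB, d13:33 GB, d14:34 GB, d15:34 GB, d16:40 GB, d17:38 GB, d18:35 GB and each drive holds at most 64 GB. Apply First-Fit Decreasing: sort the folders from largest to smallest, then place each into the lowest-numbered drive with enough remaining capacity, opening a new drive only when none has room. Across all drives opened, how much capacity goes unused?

Sorted descending: 40, 39, 38, 38, 38, 37, 36, 36, 36, 35, 34, 34, 34, 34, 33, 33, 33, 33.
drive 1: place 40 GB, 24 GB left
drive 2: place 39 GB, 25 GB left
drive 3: place 38 GB, 26 GB left
drive 4: place 38 GB, 26 GB left
drive 5: place 38 GB, 26 GB left
drive 6: place 37 GB, 27 GB left
drive 7: place 36 GB, 28 GB left
drive 8: place 36 GB, 28 GB left
drive 9: place 36 GB, 28 GB left
drive 10: place 35 GB, 29 GB left
drive 11: place 34 GB, 30 GB left
drive 12: place 34 GB, 30 GB left
drive 13: place 34 GB, 30 GB left
drive 14: place 34 GB, 30 GB left
drive 15: place 33 GB, 31 GB left
drive 16: place 33 GB, 31 GB left
drive 17: place 33 GB, 31 GB left
drive 18: place 33 GB, 31 GB left
18 drives × 64 GB = 1152 GB; used 641 GB; unused 511 GB.

511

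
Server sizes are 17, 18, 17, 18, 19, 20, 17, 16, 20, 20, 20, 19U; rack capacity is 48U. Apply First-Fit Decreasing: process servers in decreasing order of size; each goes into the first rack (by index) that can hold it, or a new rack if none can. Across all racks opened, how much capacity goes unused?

Sorted descending: 20, 20, 20, 20, 19, 19, 18, 18, 17, 17, 17, 16.
20U → rack 1 (remaining 28U)
20U → rack 1 (remaining 8U)
20U → rack 2 (remaining 28U)
20U → rack 2 (remaining 8U)
19U → rack 3 (remaining 29U)
19U → rack 3 (remaining 10U)
18U → rack 4 (remaining 30U)
18U → rack 4 (remaining 12U)
17U → rack 5 (remaining 31U)
17U → rack 5 (remaining 14U)
17U → rack 6 (remaining 31U)
16U → rack 6 (remaining 15U)
6 racks × 48U = 288U; used 221U; unused 67U.

67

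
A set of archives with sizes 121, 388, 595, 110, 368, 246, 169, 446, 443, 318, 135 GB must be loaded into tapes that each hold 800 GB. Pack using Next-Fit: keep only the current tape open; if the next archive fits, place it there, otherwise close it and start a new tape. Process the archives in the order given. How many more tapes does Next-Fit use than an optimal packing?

1

Next-Fit: [121,388] [595,110] [368,246,169] [446] [443,318] [135] → 6 tapes.
Total size 3339 GB; any packing needs at least ⌈3339/800⌉ = 5 tapes.
An optimal packing achieves that bound: [595,169] [446,318] [443,246,110] [388,368] [135,121] → 5 tapes.
Excess: 6 − 5 = 1.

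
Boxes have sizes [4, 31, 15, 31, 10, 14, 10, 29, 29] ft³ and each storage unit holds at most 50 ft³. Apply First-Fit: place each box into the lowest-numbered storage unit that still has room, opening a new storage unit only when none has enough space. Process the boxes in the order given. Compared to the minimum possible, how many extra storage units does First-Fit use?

1

First-Fit: [4,31,15] [31,10] [14,10] [29] [29] → 5 storage units.
Total size 173 ft³; any packing needs at least ⌈173/50⌉ = 4 storage units.
An optimal packing achieves that bound: [31,15,4] [31,14] [29,10,10] [29] → 4 storage units.
Excess: 5 − 4 = 1.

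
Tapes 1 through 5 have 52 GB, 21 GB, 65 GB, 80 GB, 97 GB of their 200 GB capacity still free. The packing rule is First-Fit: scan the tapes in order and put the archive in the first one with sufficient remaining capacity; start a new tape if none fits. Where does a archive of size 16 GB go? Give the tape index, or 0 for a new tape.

Tapes with room: tape 1 (52 GB), tape 2 (21 GB), tape 3 (65 GB), tape 4 (80 GB), tape 5 (97 GB).
The first with room is tape 1.

1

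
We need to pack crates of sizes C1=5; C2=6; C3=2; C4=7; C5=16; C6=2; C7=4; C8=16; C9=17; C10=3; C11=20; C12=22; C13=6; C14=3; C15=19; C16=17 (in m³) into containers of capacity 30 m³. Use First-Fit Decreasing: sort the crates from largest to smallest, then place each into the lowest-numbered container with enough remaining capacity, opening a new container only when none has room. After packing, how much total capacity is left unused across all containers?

45

Sorted descending: 22, 20, 19, 17, 17, 16, 16, 7, 6, 6, 5, 4, 3, 3, 2, 2.
container 1: place 22 m³, 8 m³ left
container 2: place 20 m³, 10 m³ left
container 3: place 19 m³, 11 m³ left
container 4: place 17 m³, 13 m³ left
container 5: place 17 m³, 13 m³ left
container 6: place 16 m³, 14 m³ left
container 7: place 16 m³, 14 m³ left
container 1: place 7 m³, 1 m³ left
container 2: place 6 m³, 4 m³ left
container 3: place 6 m³, 5 m³ left
container 3: place 5 m³, 0 m³ left
container 2: place 4 m³, 0 m³ left
container 4: place 3 m³, 10 m³ left
container 4: place 3 m³, 7 m³ left
container 4: place 2 m³, 5 m³ left
container 4: place 2 m³, 3 m³ left
7 containers × 30 m³ = 210 m³; used 165 m³; unused 45 m³.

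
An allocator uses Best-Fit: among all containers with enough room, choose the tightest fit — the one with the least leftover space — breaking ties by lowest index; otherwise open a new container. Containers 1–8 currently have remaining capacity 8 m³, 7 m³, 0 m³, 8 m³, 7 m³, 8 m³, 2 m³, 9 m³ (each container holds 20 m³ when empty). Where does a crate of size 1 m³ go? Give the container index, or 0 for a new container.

7

Containers with room: container 1 (8 m³), container 2 (7 m³), container 4 (8 m³), container 5 (7 m³), container 6 (8 m³), container 7 (2 m³), container 8 (9 m³).
Tightest fit is container 7 with 2 m³ free.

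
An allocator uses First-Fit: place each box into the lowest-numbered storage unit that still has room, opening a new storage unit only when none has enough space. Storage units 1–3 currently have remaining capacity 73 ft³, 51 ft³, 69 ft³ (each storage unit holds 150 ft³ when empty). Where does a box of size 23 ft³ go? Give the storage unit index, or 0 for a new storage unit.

1

Storage units with room: storage unit 1 (73 ft³), storage unit 2 (51 ft³), storage unit 3 (69 ft³).
The first with room is storage unit 1.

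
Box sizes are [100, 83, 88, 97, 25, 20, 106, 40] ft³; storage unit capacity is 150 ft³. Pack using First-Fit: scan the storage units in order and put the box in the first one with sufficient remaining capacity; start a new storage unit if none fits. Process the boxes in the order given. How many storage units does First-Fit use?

Put 100 ft³ in storage unit 1; 50 ft³ remain.
Put 83 ft³ in storage unit 2; 67 ft³ remain.
Put 88 ft³ in storage unit 3; 62 ft³ remain.
Put 97 ft³ in storage unit 4; 53 ft³ remain.
Put 25 ft³ in storage unit 1; 25 ft³ remain.
Put 20 ft³ in storage unit 1; 5 ft³ remain.
Put 106 ft³ in storage unit 5; 44 ft³ remain.
Put 40 ft³ in storage unit 2; 27 ft³ remain.
Final storage units: [100,25,20] [83,40] [88] [97] [106].

5 storage units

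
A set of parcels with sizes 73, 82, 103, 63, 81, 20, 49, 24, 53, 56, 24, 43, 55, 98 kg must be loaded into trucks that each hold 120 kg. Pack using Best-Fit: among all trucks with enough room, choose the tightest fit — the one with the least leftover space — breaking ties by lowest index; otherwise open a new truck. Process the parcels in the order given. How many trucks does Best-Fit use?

8

73 kg → truck 1 (remaining 47 kg)
82 kg → truck 2 (remaining 38 kg)
103 kg → truck 3 (remaining 17 kg)
63 kg → truck 4 (remaining 57 kg)
81 kg → truck 5 (remaining 39 kg)
20 kg → truck 2 (remaining 18 kg)
49 kg → truck 4 (remaining 8 kg)
24 kg → truck 5 (remaining 15 kg)
53 kg → truck 6 (remaining 67 kg)
56 kg → truck 6 (remaining 11 kg)
24 kg → truck 1 (remaining 23 kg)
43 kg → truck 7 (remaining 77 kg)
55 kg → truck 7 (remaining 22 kg)
98 kg → truck 8 (remaining 22 kg)
Final trucks: [73,24] [82,20] [103] [63,49] [81,24] [53,56] [43,55] [98].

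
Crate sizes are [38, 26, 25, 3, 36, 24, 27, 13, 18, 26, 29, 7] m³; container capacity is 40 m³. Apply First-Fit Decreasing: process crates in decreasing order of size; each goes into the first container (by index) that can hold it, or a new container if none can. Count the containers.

9 containers

Sorted descending: 38, 36, 29, 27, 26, 26, 25, 24, 18, 13, 7, 3.
container 1: place 38 m³, 2 m³ left
container 2: place 36 m³, 4 m³ left
container 3: place 29 m³, 11 m³ left
container 4: place 27 m³, 13 m³ left
container 5: place 26 m³, 14 m³ left
container 6: place 26 m³, 14 m³ left
container 7: place 25 m³, 15 m³ left
container 8: place 24 m³, 16 m³ left
container 9: place 18 m³, 22 m³ left
container 4: place 13 m³, 0 m³ left
container 3: place 7 m³, 4 m³ left
container 2: place 3 m³, 1 m³ left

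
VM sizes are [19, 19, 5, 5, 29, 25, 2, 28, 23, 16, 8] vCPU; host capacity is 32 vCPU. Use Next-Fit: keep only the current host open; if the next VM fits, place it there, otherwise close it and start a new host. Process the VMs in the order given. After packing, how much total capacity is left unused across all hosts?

45

host 1: place 19 vCPU, 13 vCPU left
host 2: place 19 vCPU, 13 vCPU left
host 2: place 5 vCPU, 8 vCPU left
host 2: place 5 vCPU, 3 vCPU left
host 3: place 29 vCPU, 3 vCPU left
host 4: place 25 vCPU, 7 vCPU left
host 4: place 2 vCPU, 5 vCPU left
host 5: place 28 vCPU, 4 vCPU left
host 6: place 23 vCPU, 9 vCPU left
host 7: place 16 vCPU, 16 vCPU left
host 7: place 8 vCPU, 8 vCPU left
7 hosts × 32 vCPU = 224 vCPU; used 179 vCPU; unused 45 vCPU.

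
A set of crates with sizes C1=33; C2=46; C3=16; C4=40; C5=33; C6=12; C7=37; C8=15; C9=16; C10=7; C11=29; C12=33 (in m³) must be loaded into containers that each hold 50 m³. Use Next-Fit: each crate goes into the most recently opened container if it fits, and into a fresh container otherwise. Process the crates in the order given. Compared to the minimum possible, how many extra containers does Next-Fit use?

Next-Fit: [33] [46] [16] [40] [33,12] [37] [15,16,7] [29] [33] → 9 containers.
Total size 317 m³; any packing needs at least ⌈317/50⌉ = 7 containers.
An optimal packing achieves that bound: [46] [40,7] [37,12] [33,16] [33,16] [33,15] [29] → 7 containers.
Excess: 9 − 7 = 2.

2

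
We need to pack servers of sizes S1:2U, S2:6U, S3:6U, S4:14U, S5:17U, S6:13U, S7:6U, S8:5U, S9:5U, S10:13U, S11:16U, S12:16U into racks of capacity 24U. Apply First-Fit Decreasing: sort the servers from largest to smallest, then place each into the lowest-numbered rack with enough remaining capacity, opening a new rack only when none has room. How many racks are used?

Sorted descending: 17, 16, 16, 14, 13, 13, 6, 6, 6, 5, 5, 2.
17U → rack 1 (remaining 7U)
16U → rack 2 (remaining 8U)
16U → rack 3 (remaining 8U)
14U → rack 4 (remaining 10U)
13U → rack 5 (remaining 11U)
13U → rack 6 (remaining 11U)
6U → rack 1 (remaining 1U)
6U → rack 2 (remaining 2U)
6U → rack 3 (remaining 2U)
5U → rack 4 (remaining 5U)
5U → rack 4 (remaining 0U)
2U → rack 2 (remaining 0U)

6 racks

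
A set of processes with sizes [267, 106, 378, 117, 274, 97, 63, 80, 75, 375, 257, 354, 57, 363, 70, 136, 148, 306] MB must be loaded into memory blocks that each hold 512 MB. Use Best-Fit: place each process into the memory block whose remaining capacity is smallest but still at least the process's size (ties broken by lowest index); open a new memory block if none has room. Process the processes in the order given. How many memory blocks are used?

Put 267 MB in memory block 1; 245 MB remain.
Put 106 MB in memory block 1; 139 MB remain.
Put 378 MB in memory block 2; 134 MB remain.
Put 117 MB in memory block 2; 17 MB remain.
Put 274 MB in memory block 3; 238 MB remain.
Put 97 MB in memory block 1; 42 MB remain.
Put 63 MB in memory block 3; 175 MB remain.
Put 80 MB in memory block 3; 95 MB remain.
Put 75 MB in memory block 3; 20 MB remain.
Put 375 MB in memory block 4; 137 MB remain.
Put 257 MB in memory block 5; 255 MB remain.
Put 354 MB in memory block 6; 158 MB remain.
Put 57 MB in memory block 4; 80 MB remain.
Put 363 MB in memory block 7; 149 MB remain.
Put 70 MB in memory block 4; 10 MB remain.
Put 136 MB in memory block 7; 13 MB remain.
Put 148 MB in memory block 6; 10 MB remain.
Put 306 MB in memory block 8; 206 MB remain.

8 memory blocks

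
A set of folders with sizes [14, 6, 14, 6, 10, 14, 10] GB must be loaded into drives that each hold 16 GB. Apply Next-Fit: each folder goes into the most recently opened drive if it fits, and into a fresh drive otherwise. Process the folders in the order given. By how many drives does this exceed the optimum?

Next-Fit: [14] [6] [14] [6,10] [14] [10] → 6 drives.
Total size 74 GB; any packing needs at least ⌈74/16⌉ = 5 drives.
An optimal packing achieves that bound: [14] [14] [14] [10,6] [10,6] → 5 drives.
Excess: 6 − 5 = 1.

1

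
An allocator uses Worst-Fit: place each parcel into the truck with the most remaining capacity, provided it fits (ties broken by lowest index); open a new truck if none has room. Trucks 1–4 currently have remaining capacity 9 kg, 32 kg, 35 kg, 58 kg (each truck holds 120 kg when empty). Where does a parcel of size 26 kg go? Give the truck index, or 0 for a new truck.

4

Trucks with room: truck 2 (32 kg), truck 3 (35 kg), truck 4 (58 kg).
Most room is truck 4 with 58 kg free.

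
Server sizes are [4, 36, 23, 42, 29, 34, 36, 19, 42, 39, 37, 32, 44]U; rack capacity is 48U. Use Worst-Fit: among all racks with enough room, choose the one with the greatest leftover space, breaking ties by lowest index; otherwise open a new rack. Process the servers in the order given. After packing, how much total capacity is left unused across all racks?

rack 1: place 4U, 44U left
rack 1: place 36U, 8U left
rack 2: place 23U, 25U left
rack 3: place 42U, 6U left
rack 4: place 29U, 19U left
rack 5: place 34U, 14U left
rack 6: place 36U, 12U left
rack 2: place 19U, 6U left
rack 7: place 42U, 6U left
rack 8: place 39U, 9U left
rack 9: place 37U, 11U left
rack 10: place 32U, 16U left
rack 11: place 44U, 4U left
11 racks × 48U = 528U; used 417U; unused 111U.

111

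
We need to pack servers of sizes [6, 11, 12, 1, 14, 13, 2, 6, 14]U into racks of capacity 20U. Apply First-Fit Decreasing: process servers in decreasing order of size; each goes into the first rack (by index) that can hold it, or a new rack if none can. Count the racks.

5 racks

Sorted descending: 14, 14, 13, 12, 11, 6, 6, 2, 1.
14U → rack 1 (remaining 6U)
14U → rack 2 (remaining 6U)
13U → rack 3 (remaining 7U)
12U → rack 4 (remaining 8U)
11U → rack 5 (remaining 9U)
6U → rack 1 (remaining 0U)
6U → rack 2 (remaining 0U)
2U → rack 3 (remaining 5U)
1U → rack 3 (remaining 4U)
Final racks: [14,6] [14,6] [13,2,1] [12] [11].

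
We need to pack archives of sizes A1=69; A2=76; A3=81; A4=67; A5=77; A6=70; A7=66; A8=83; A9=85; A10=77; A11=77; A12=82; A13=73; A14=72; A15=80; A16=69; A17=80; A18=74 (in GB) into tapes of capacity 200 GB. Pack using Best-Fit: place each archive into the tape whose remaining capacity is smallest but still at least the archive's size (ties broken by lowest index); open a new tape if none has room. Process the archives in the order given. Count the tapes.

9

tape 1: place A1 (69 GB), 131 GB left
tape 1: place A2 (76 GB), 55 GB left
tape 2: place A3 (81 GB), 119 GB left
tape 2: place A4 (67 GB), 52 GB left
tape 3: place A5 (77 GB), 123 GB left
tape 3: place A6 (70 GB), 53 GB left
tape 4: place A7 (66 GB), 134 GB left
tape 4: place A8 (83 GB), 51 GB left
tape 5: place A9 (85 GB), 115 GB left
tape 5: place A10 (77 GB), 38 GB left
tape 6: place A11 (77 GB), 123 GB left
tape 6: place A12 (82 GB), 41 GB left
tape 7: place A13 (73 GB), 127 GB left
tape 7: place A14 (72 GB), 55 GB left
tape 8: place A15 (80 GB), 120 GB left
tape 8: place A16 (69 GB), 51 GB left
tape 9: place A17 (80 GB), 120 GB left
tape 9: place A18 (74 GB), 46 GB left
Final tapes: [69,76] [81,67] [77,70] [66,83] [85,77] [77,82] [73,72] [80,69] [80,74].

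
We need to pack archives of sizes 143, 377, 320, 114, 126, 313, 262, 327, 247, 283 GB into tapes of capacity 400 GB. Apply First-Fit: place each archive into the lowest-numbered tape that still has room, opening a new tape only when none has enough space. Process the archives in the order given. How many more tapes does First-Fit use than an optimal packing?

First-Fit: [143,114,126] [377] [320] [313] [262] [327] [247] [283] → 8 tapes.
Total size 2512 GB; any packing needs at least ⌈2512/400⌉ = 7 tapes.
An optimal packing achieves that bound: [377] [327] [320] [313] [283,114] [262,126] [247,143] → 7 tapes.
Excess: 8 − 7 = 1.

1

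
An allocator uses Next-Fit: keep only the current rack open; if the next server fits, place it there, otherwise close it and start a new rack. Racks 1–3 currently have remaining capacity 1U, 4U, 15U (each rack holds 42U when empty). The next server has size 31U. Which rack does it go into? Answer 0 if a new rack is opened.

Next-Fit only looks at rack 3, which has 15U free.
31U does not fit, so a new rack is opened.

0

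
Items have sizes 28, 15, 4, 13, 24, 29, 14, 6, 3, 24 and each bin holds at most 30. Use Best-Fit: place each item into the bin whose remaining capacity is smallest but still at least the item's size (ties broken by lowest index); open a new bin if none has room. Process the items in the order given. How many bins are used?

28 → bin 1 (remaining 2)
15 → bin 2 (remaining 15)
4 → bin 2 (remaining 11)
13 → bin 3 (remaining 17)
24 → bin 4 (remaining 6)
29 → bin 5 (remaining 1)
14 → bin 3 (remaining 3)
6 → bin 4 (remaining 0)
3 → bin 3 (remaining 0)
24 → bin 6 (remaining 6)

6 bins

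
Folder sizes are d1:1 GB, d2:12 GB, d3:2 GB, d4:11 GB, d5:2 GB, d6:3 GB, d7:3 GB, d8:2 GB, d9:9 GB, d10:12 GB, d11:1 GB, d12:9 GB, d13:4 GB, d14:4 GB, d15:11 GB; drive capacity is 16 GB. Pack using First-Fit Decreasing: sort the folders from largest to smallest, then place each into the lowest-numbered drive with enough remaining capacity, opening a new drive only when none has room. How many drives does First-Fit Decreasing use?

Sorted descending: 12, 12, 11, 11, 9, 9, 4, 4, 3, 3, 2, 2, 2, 1, 1.
Put 12 GB in drive 1; 4 GB remain.
Put 12 GB in drive 2; 4 GB remain.
Put 11 GB in drive 3; 5 GB remain.
Put 11 GB in drive 4; 5 GB remain.
Put 9 GB in drive 5; 7 GB remain.
Put 9 GB in drive 6; 7 GB remain.
Put 4 GB in drive 1; 0 GB remain.
Put 4 GB in drive 2; 0 GB remain.
Put 3 GB in drive 3; 2 GB remain.
Put 3 GB in drive 4; 2 GB remain.
Put 2 GB in drive 3; 0 GB remain.
Put 2 GB in drive 4; 0 GB remain.
Put 2 GB in drive 5; 5 GB remain.
Put 1 GB in drive 5; 4 GB remain.
Put 1 GB in drive 5; 3 GB remain.
Final drives: [12,4] [12,4] [11,3,2] [11,3,2] [9,2,1,1] [9].

6 drives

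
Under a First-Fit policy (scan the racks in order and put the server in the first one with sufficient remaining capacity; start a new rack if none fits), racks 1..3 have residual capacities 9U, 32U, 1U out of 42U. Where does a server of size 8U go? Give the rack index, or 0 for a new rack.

Racks with room: rack 1 (9U), rack 2 (32U).
The first with room is rack 1.

1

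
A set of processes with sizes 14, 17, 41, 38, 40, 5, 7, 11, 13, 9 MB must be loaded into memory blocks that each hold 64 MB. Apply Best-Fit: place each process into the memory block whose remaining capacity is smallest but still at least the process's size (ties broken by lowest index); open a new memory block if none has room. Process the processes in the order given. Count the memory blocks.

4

Put 14 MB in memory block 1; 50 MB remain.
Put 17 MB in memory block 1; 33 MB remain.
Put 41 MB in memory block 2; 23 MB remain.
Put 38 MB in memory block 3; 26 MB remain.
Put 40 MB in memory block 4; 24 MB remain.
Put 5 MB in memory block 2; 18 MB remain.
Put 7 MB in memory block 2; 11 MB remain.
Put 11 MB in memory block 2; 0 MB remain.
Put 13 MB in memory block 4; 11 MB remain.
Put 9 MB in memory block 4; 2 MB remain.
Final memory blocks: [14,17] [41,5,7,11] [38] [40,13,9].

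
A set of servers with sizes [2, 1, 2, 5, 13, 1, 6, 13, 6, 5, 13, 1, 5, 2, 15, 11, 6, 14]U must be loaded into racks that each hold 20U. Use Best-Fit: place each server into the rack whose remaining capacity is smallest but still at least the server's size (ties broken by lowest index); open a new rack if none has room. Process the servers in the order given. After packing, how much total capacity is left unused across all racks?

19

rack 1: place 2U, 18U left
rack 1: place 1U, 17U left
rack 1: place 2U, 15U left
rack 1: place 5U, 10U left
rack 2: place 13U, 7U left
rack 2: place 1U, 6U left
rack 2: place 6U, 0U left
rack 3: place 13U, 7U left
rack 3: place 6U, 1U left
rack 1: place 5U, 5U left
rack 4: place 13U, 7U left
rack 3: place 1U, 0U left
rack 1: place 5U, 0U left
rack 4: place 2U, 5U left
rack 5: place 15U, 5U left
rack 6: place 11U, 9U left
rack 6: place 6U, 3U left
rack 7: place 14U, 6U left
7 racks × 20U = 140U; used 121U; unused 19U.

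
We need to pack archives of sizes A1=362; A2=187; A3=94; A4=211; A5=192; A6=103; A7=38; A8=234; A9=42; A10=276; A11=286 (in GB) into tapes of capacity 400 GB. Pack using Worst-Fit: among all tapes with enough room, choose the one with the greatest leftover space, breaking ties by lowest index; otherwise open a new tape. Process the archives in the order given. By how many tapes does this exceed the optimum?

Worst-Fit: [362] [187,94] [211,38] [192,103] [234,42] [276] [286] → 7 tapes.
Total size 2025 GB; any packing needs at least ⌈2025/400⌉ = 6 tapes.
An optimal packing achieves that bound: [362,38] [286,103] [276,94] [234,42] [211,187] [192] → 6 tapes.
Excess: 7 − 6 = 1.

1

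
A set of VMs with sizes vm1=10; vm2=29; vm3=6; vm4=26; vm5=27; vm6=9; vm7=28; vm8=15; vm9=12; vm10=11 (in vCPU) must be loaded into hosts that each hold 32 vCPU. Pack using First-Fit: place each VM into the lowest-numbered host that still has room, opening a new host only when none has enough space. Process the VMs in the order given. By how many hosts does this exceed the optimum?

1

First-Fit: [10,6,9] [29] [26] [27] [28] [15,12] [11] → 7 hosts.
Total size 173 vCPU; any packing needs at least ⌈173/32⌉ = 6 hosts.
An optimal packing achieves that bound: [29] [28] [27] [26,6] [15,12] [11,10,9] → 6 hosts.
Excess: 7 − 6 = 1.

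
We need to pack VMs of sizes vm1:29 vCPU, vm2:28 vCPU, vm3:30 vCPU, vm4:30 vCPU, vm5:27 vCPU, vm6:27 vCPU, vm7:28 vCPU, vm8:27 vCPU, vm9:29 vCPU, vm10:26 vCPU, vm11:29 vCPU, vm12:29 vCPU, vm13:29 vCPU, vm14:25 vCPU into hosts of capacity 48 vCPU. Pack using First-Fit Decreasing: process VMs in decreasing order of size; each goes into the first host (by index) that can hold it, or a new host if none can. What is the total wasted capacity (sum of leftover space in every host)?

Sorted descending: 30, 30, 29, 29, 29, 29, 29, 28, 28, 27, 27, 27, 26, 25.
Put 30 vCPU in host 1; 18 vCPU remain.
Put 30 vCPU in host 2; 18 vCPU remain.
Put 29 vCPU in host 3; 19 vCPU remain.
Put 29 vCPU in host 4; 19 vCPU remain.
Put 29 vCPU in host 5; 19 vCPU remain.
Put 29 vCPU in host 6; 19 vCPU remain.
Put 29 vCPU in host 7; 19 vCPU remain.
Put 28 vCPU in host 8; 20 vCPU remain.
Put 28 vCPU in host 9; 20 vCPU remain.
Put 27 vCPU in host 10; 21 vCPU remain.
Put 27 vCPU in host 11; 21 vCPU remain.
Put 27 vCPU in host 12; 21 vCPU remain.
Put 26 vCPU in host 13; 22 vCPU remain.
Put 25 vCPU in host 14; 23 vCPU remain.
14 hosts × 48 vCPU = 672 vCPU; used 393 vCPU; unused 279 vCPU.

279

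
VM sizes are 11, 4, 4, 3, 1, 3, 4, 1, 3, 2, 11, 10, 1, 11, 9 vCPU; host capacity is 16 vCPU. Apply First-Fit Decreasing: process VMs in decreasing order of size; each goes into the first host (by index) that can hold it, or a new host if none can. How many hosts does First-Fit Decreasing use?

Sorted descending: 11, 11, 11, 10, 9, 4, 4, 4, 3, 3, 3, 2, 1, 1, 1.
host 1: place 11 vCPU, 5 vCPU left
host 2: place 11 vCPU, 5 vCPU left
host 3: place 11 vCPU, 5 vCPU left
host 4: place 10 vCPU, 6 vCPU left
host 5: place 9 vCPU, 7 vCPU left
host 1: place 4 vCPU, 1 vCPU left
host 2: place 4 vCPU, 1 vCPU left
host 3: place 4 vCPU, 1 vCPU left
host 4: place 3 vCPU, 3 vCPU left
host 4: place 3 vCPU, 0 vCPU left
host 5: place 3 vCPU, 4 vCPU left
host 5: place 2 vCPU, 2 vCPU left
host 1: place 1 vCPU, 0 vCPU left
host 2: place 1 vCPU, 0 vCPU left
host 3: place 1 vCPU, 0 vCPU left

5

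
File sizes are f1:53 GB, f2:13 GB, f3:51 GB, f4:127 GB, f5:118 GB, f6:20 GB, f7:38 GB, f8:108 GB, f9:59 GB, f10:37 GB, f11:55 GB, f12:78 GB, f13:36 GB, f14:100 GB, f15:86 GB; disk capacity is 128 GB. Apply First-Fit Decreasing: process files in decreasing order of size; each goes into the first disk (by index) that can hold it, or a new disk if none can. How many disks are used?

Sorted descending: 127, 118, 108, 100, 86, 78, 59, 55, 53, 51, 38, 37, 36, 20, 13.
Put 127 GB in disk 1; 1 GB remain.
Put 118 GB in disk 2; 10 GB remain.
Put 108 GB in disk 3; 20 GB remain.
Put 100 GB in disk 4; 28 GB remain.
Put 86 GB in disk 5; 42 GB remain.
Put 78 GB in disk 6; 50 GB remain.
Put 59 GB in disk 7; 69 GB remain.
Put 55 GB in disk 7; 14 GB remain.
Put 53 GB in disk 8; 75 GB remain.
Put 51 GB in disk 8; 24 GB remain.
Put 38 GB in disk 5; 4 GB remain.
Put 37 GB in disk 6; 13 GB remain.
Put 36 GB in disk 9; 92 GB remain.
Put 20 GB in disk 3; 0 GB remain.
Put 13 GB in disk 4; 15 GB remain.

9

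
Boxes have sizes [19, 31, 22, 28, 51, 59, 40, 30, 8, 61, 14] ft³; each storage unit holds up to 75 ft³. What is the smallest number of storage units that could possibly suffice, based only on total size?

Total size = 19 + 31 + 22 + 28 + 51 + 59 + 40 + 30 + 8 + 61 + 14 = 363 ft³.
⌈363 / 75⌉ = 5.

5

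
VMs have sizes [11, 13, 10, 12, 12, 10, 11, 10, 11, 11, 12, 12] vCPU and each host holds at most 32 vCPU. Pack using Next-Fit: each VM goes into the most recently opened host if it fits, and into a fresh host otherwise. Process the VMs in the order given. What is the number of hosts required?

6 hosts

Put 11 vCPU in host 1; 21 vCPU remain.
Put 13 vCPU in host 1; 8 vCPU remain.
Put 10 vCPU in host 2; 22 vCPU remain.
Put 12 vCPU in host 2; 10 vCPU remain.
Put 12 vCPU in host 3; 20 vCPU remain.
Put 10 vCPU in host 3; 10 vCPU remain.
Put 11 vCPU in host 4; 21 vCPU remain.
Put 10 vCPU in host 4; 11 vCPU remain.
Put 11 vCPU in host 4; 0 vCPU remain.
Put 11 vCPU in host 5; 21 vCPU remain.
Put 12 vCPU in host 5; 9 vCPU remain.
Put 12 vCPU in host 6; 20 vCPU remain.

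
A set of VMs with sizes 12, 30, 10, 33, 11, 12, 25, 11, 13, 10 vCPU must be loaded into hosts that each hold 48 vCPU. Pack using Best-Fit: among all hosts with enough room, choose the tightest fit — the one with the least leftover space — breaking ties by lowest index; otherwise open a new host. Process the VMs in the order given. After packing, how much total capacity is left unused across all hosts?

Put 12 vCPU in host 1; 36 vCPU remain.
Put 30 vCPU in host 1; 6 vCPU remain.
Put 10 vCPU in host 2; 38 vCPU remain.
Put 33 vCPU in host 2; 5 vCPU remain.
Put 11 vCPU in host 3; 37 vCPU remain.
Put 12 vCPU in host 3; 25 vCPU remain.
Put 25 vCPU in host 3; 0 vCPU remain.
Put 11 vCPU in host 4; 37 vCPU remain.
Put 13 vCPU in host 4; 24 vCPU remain.
Put 10 vCPU in host 4; 14 vCPU remain.
4 hosts × 48 vCPU = 192 vCPU; used 167 vCPU; unused 25 vCPU.

25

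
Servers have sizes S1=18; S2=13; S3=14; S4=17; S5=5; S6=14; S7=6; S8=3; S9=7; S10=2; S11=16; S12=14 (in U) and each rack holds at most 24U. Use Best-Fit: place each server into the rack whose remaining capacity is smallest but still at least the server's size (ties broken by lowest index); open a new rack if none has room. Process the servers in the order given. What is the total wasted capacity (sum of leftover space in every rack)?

Put S1 (18U) in rack 1; 6U remain.
Put S2 (13U) in rack 2; 11U remain.
Put S3 (14U) in rack 3; 10U remain.
Put S4 (17U) in rack 4; 7U remain.
Put S5 (5U) in rack 1; 1U remain.
Put S6 (14U) in rack 5; 10U remain.
Put S7 (6U) in rack 4; 1U remain.
Put S8 (3U) in rack 3; 7U remain.
Put S9 (7U) in rack 3; 0U remain.
Put S10 (2U) in rack 5; 8U remain.
Put S11 (16U) in rack 6; 8U remain.
Put S12 (14U) in rack 7; 10U remain.
7 racks × 24U = 168U; used 129U; unused 39U.

39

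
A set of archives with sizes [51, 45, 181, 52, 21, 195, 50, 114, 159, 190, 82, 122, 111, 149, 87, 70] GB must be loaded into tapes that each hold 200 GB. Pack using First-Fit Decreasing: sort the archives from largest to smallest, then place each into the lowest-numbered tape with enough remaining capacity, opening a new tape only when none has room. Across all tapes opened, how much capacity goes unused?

121

Sorted descending: 195, 190, 181, 159, 149, 122, 114, 111, 87, 82, 70, 52, 51, 50, 45, 21.
195 GB → tape 1 (remaining 5 GB)
190 GB → tape 2 (remaining 10 GB)
181 GB → tape 3 (remaining 19 GB)
159 GB → tape 4 (remaining 41 GB)
149 GB → tape 5 (remaining 51 GB)
122 GB → tape 6 (remaining 78 GB)
114 GB → tape 7 (remaining 86 GB)
111 GB → tape 8 (remaining 89 GB)
87 GB → tape 8 (remaining 2 GB)
82 GB → tape 7 (remaining 4 GB)
70 GB → tape 6 (remaining 8 GB)
52 GB → tape 9 (remaining 148 GB)
51 GB → tape 5 (remaining 0 GB)
50 GB → tape 9 (remaining 98 GB)
45 GB → tape 9 (remaining 53 GB)
21 GB → tape 4 (remaining 20 GB)
9 tapes × 200 GB = 1800 GB; used 1679 GB; unused 121 GB.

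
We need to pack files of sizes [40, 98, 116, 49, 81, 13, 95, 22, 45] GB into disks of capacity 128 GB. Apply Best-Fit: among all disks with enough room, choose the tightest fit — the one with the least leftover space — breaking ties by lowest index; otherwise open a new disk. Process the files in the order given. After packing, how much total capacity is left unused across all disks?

Put 40 GB in disk 1; 88 GB remain.
Put 98 GB in disk 2; 30 GB remain.
Put 116 GB in disk 3; 12 GB remain.
Put 49 GB in disk 1; 39 GB remain.
Put 81 GB in disk 4; 47 GB remain.
Put 13 GB in disk 2; 17 GB remain.
Put 95 GB in disk 5; 33 GB remain.
Put 22 GB in disk 5; 11 GB remain.
Put 45 GB in disk 4; 2 GB remain.
5 disks × 128 GB = 640 GB; used 559 GB; unused 81 GB.

81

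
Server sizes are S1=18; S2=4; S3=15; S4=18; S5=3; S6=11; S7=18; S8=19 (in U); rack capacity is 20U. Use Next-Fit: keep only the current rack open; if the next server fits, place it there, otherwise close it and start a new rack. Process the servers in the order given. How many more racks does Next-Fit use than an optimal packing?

0

Next-Fit: [18] [4,15] [18] [3,11] [18] [19] → 6 racks.
Total size 106U; any packing needs at least ⌈106/20⌉ = 6 racks.
So 6 is already optimal.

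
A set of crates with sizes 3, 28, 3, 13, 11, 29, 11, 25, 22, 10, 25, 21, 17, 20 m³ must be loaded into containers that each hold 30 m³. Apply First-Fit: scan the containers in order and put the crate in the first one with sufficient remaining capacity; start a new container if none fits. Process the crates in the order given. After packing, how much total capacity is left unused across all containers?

Put 3 m³ in container 1; 27 m³ remain.
Put 28 m³ in container 2; 2 m³ remain.
Put 3 m³ in container 1; 24 m³ remain.
Put 13 m³ in container 1; 11 m³ remain.
Put 11 m³ in container 1; 0 m³ remain.
Put 29 m³ in container 3; 1 m³ remain.
Put 11 m³ in container 4; 19 m³ remain.
Put 25 m³ in container 5; 5 m³ remain.
Put 22 m³ in container 6; 8 m³ remain.
Put 10 m³ in container 4; 9 m³ remain.
Put 25 m³ in container 7; 5 m³ remain.
Put 21 m³ in container 8; 9 m³ remain.
Put 17 m³ in container 9; 13 m³ remain.
Put 20 m³ in container 10; 10 m³ remain.
10 containers × 30 m³ = 300 m³; used 238 m³; unused 62 m³.

62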